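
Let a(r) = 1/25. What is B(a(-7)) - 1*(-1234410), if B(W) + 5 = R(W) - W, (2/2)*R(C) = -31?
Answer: 30859349/25 ≈ 1.2344e+6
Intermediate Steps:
R(C) = -31
a(r) = 1/25
B(W) = -36 - W (B(W) = -5 + (-31 - W) = -36 - W)
B(a(-7)) - 1*(-1234410) = (-36 - 1*1/25) - 1*(-1234410) = (-36 - 1/25) + 1234410 = -901/25 + 1234410 = 30859349/25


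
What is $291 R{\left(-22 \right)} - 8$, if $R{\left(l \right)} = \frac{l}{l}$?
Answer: $283$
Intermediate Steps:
$R{\left(l \right)} = 1$
$291 R{\left(-22 \right)} - 8 = 291 \cdot 1 - 8 = 291 - 8 = 283$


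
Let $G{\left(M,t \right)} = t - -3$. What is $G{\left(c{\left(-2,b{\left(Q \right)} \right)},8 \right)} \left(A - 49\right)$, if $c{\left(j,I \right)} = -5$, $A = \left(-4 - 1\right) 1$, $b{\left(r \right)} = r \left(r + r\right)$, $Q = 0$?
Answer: $-594$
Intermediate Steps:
$b{\left(r \right)} = 2 r^{2}$ ($b{\left(r \right)} = r 2 r = 2 r^{2}$)
$A = -5$ ($A = \left(-5\right) 1 = -5$)
$G{\left(M,t \right)} = 3 + t$ ($G{\left(M,t \right)} = t + 3 = 3 + t$)
$G{\left(c{\left(-2,b{\left(Q \right)} \right)},8 \right)} \left(A - 49\right) = \left(3 + 8\right) \left(-5 - 49\right) = 11 \left(-54\right) = -594$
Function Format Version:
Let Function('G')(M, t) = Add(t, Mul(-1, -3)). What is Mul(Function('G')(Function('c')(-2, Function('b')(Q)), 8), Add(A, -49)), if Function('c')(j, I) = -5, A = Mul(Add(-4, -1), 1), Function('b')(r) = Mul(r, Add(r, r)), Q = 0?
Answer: -594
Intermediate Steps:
Function('b')(r) = Mul(2, Pow(r, 2)) (Function('b')(r) = Mul(r, Mul(2, r)) = Mul(2, Pow(r, 2)))
A = -5 (A = Mul(-5, 1) = -5)
Function('G')(M, t) = Add(3, t) (Function('G')(M, t) = Add(t, 3) = Add(3, t))
Mul(Function('G')(Function('c')(-2, Function('b')(Q)), 8), Add(A, -49)) = Mul(Add(3, 8), Add(-5, -49)) = Mul(11, -54) = -594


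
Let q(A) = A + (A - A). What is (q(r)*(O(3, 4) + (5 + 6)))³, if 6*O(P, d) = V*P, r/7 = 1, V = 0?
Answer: 456533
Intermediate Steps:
r = 7 (r = 7*1 = 7)
O(P, d) = 0 (O(P, d) = (0*P)/6 = (⅙)*0 = 0)
q(A) = A (q(A) = A + 0 = A)
(q(r)*(O(3, 4) + (5 + 6)))³ = (7*(0 + (5 + 6)))³ = (7*(0 + 11))³ = (7*11)³ = 77³ = 456533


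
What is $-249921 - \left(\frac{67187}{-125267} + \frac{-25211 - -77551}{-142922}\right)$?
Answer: $- \frac{2237211007560530}{8951705087} \approx -2.4992 \cdot 10^{5}$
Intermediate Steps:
$-249921 - \left(\frac{67187}{-125267} + \frac{-25211 - -77551}{-142922}\right) = -249921 - \left(67187 \left(- \frac{1}{125267}\right) + \left(-25211 + 77551\right) \left(- \frac{1}{142922}\right)\right) = -249921 - \left(- \frac{67187}{125267} + 52340 \left(- \frac{1}{142922}\right)\right) = -249921 - \left(- \frac{67187}{125267} - \frac{26170}{71461}\right) = -249921 - - \frac{8079487597}{8951705087} = -249921 + \frac{8079487597}{8951705087} = - \frac{2237211007560530}{8951705087}$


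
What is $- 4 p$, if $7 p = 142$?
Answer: $- \frac{568}{7} \approx -81.143$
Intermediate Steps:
$p = \frac{142}{7}$ ($p = \frac{1}{7} \cdot 142 = \frac{142}{7} \approx 20.286$)
$- 4 p = \left(-4\right) \frac{142}{7} = - \frac{568}{7}$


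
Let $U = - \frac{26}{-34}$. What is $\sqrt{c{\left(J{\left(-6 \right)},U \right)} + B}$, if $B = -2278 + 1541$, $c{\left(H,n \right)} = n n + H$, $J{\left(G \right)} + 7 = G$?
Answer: $\frac{i \sqrt{216581}}{17} \approx 27.375 i$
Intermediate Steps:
$J{\left(G \right)} = -7 + G$
$U = \frac{13}{17}$ ($U = \left(-26\right) \left(- \frac{1}{34}\right) = \frac{13}{17} \approx 0.76471$)
$c{\left(H,n \right)} = H + n^{2}$ ($c{\left(H,n \right)} = n^{2} + H = H + n^{2}$)
$B = -737$
$\sqrt{c{\left(J{\left(-6 \right)},U \right)} + B} = \sqrt{\left(\left(-7 - 6\right) + \left(\frac{13}{17}\right)^{2}\right) - 737} = \sqrt{\left(-13 + \frac{169}{289}\right) - 737} = \sqrt{- \frac{3588}{289} - 737} = \sqrt{- \frac{216581}{289}} = \frac{i \sqrt{216581}}{17}$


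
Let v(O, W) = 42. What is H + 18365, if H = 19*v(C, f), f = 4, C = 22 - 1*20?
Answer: 19163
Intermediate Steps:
C = 2 (C = 22 - 20 = 2)
H = 798 (H = 19*42 = 798)
H + 18365 = 798 + 18365 = 19163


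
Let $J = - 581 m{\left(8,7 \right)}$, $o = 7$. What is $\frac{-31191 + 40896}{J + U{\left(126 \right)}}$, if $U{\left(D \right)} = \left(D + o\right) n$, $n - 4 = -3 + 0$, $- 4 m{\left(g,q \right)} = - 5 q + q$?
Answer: $- \frac{9705}{3934} \approx -2.467$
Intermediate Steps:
$m{\left(g,q \right)} = q$ ($m{\left(g,q \right)} = - \frac{- 5 q + q}{4} = - \frac{\left(-4\right) q}{4} = q$)
$J = -4067$ ($J = \left(-581\right) 7 = -4067$)
$n = 1$ ($n = 4 + \left(-3 + 0\right) = 4 - 3 = 1$)
$U{\left(D \right)} = 7 + D$ ($U{\left(D \right)} = \left(D + 7\right) 1 = \left(7 + D\right) 1 = 7 + D$)
$\frac{-31191 + 40896}{J + U{\left(126 \right)}} = \frac{-31191 + 40896}{-4067 + \left(7 + 126\right)} = \frac{9705}{-4067 + 133} = \frac{9705}{-3934} = 9705 \left(- \frac{1}{3934}\right) = - \frac{9705}{3934}$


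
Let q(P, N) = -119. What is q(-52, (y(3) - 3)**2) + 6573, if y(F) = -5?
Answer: 6454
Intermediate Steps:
q(-52, (y(3) - 3)**2) + 6573 = -119 + 6573 = 6454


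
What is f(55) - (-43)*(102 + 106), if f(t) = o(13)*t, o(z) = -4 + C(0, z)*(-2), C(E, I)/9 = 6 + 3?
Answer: -186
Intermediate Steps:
C(E, I) = 81 (C(E, I) = 9*(6 + 3) = 9*9 = 81)
o(z) = -166 (o(z) = -4 + 81*(-2) = -4 - 162 = -166)
f(t) = -166*t
f(55) - (-43)*(102 + 106) = -166*55 - (-43)*(102 + 106) = -9130 - (-43)*208 = -9130 - 1*(-8944) = -9130 + 8944 = -186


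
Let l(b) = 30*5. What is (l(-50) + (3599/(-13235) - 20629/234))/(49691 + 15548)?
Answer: 190681519/202044530610 ≈ 0.00094376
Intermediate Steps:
l(b) = 150
(l(-50) + (3599/(-13235) - 20629/234))/(49691 + 15548) = (150 + (3599/(-13235) - 20629/234))/(49691 + 15548) = (150 + (3599*(-1/13235) - 20629*1/234))/65239 = (150 + (-3599/13235 - 20629/234))*(1/65239) = (150 - 273866981/3096990)*(1/65239) = (190681519/3096990)*(1/65239) = 190681519/202044530610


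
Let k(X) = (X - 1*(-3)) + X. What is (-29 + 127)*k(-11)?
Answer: -1862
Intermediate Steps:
k(X) = 3 + 2*X (k(X) = (X + 3) + X = (3 + X) + X = 3 + 2*X)
(-29 + 127)*k(-11) = (-29 + 127)*(3 + 2*(-11)) = 98*(3 - 22) = 98*(-19) = -1862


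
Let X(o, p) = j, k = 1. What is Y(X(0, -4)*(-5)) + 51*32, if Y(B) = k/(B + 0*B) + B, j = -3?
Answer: 24706/15 ≈ 1647.1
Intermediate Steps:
X(o, p) = -3
Y(B) = B + 1/B (Y(B) = 1/(B + 0*B) + B = 1/(B + 0) + B = 1/B + B = B + 1/B)
Y(X(0, -4)*(-5)) + 51*32 = (-3*(-5) + 1/(-3*(-5))) + 51*32 = (15 + 1/15) + 1632 = 226/15 + 1632 = 24706/15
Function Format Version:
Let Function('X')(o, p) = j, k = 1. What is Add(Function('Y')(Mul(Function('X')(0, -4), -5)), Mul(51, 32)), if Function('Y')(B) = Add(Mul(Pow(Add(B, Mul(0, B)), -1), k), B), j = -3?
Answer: Rational(24706, 15) ≈ 1647.1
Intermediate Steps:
Function('X')(o, p) = -3
Function('Y')(B) = Add(B, Pow(B, -1)) (Function('Y')(B) = Add(Mul(Pow(Add(B, Mul(0, B)), -1), 1), B) = Add(Mul(Pow(Add(B, 0), -1), 1), B) = Add(Mul(Pow(B, -1), 1), B) = Add(Pow(B, -1), B) = Add(B, Pow(B, -1)))
Add(Function('Y')(Mul(Function('X')(0, -4), -5)), Mul(51, 32)) = Add(Add(Mul(-3, -5), Pow(Mul(-3, -5), -1)), Mul(51, 32)) = Add(Add(15, Pow(15, -1)), 1632) = Add(Add(15, Rational(1, 15)), 1632) = Add(Rational(226, 15), 1632) = Rational(24706, 15)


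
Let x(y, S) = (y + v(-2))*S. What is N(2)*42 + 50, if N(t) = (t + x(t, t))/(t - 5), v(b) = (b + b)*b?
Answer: -258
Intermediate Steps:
v(b) = 2*b² (v(b) = (2*b)*b = 2*b²)
x(y, S) = S*(8 + y) (x(y, S) = (y + 2*(-2)²)*S = (y + 2*4)*S = (y + 8)*S = (8 + y)*S = S*(8 + y))
N(t) = (t + t*(8 + t))/(-5 + t) (N(t) = (t + t*(8 + t))/(t - 5) = (t + t*(8 + t))/(-5 + t))
N(2)*42 + 50 = (2*(9 + 2)/(-5 + 2))*42 + 50 = (2*11/(-3))*42 + 50 = (2*(-⅓)*11)*42 + 50 = -22/3*42 + 50 = -308 + 50 = -258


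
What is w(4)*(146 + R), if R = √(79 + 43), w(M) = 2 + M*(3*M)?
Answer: 7300 + 50*√122 ≈ 7852.3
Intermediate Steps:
w(M) = 2 + 3*M²
R = √122 ≈ 11.045
w(4)*(146 + R) = (2 + 3*4²)*(146 + √122) = (2 + 3*16)*(146 + √122) = (2 + 48)*(146 + √122) = 50*(146 + √122) = 7300 + 50*√122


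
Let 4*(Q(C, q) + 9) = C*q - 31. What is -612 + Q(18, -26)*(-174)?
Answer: 45321/2 ≈ 22661.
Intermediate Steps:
Q(C, q) = -67/4 + C*q/4 (Q(C, q) = -9 + (C*q - 31)/4 = -9 + (-31 + C*q)/4 = -9 + (-31/4 + C*q/4) = -67/4 + C*q/4)
-612 + Q(18, -26)*(-174) = -612 + (-67/4 + (¼)*18*(-26))*(-174) = -612 + (-67/4 - 117)*(-174) = -612 - 535/4*(-174) = -612 + 46545/2 = 45321/2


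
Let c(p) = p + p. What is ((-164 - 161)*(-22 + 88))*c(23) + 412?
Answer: -986288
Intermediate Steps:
c(p) = 2*p
((-164 - 161)*(-22 + 88))*c(23) + 412 = ((-164 - 161)*(-22 + 88))*(2*23) + 412 = -325*66*46 + 412 = -21450*46 + 412 = -986700 + 412 = -986288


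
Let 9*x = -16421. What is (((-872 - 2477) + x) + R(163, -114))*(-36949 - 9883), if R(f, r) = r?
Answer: 2228641216/9 ≈ 2.4763e+8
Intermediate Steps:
x = -16421/9 (x = (⅑)*(-16421) = -16421/9 ≈ -1824.6)
(((-872 - 2477) + x) + R(163, -114))*(-36949 - 9883) = (((-872 - 2477) - 16421/9) - 114)*(-36949 - 9883) = ((-3349 - 16421/9) - 114)*(-46832) = (-46562/9 - 114)*(-46832) = -47588/9*(-46832) = 2228641216/9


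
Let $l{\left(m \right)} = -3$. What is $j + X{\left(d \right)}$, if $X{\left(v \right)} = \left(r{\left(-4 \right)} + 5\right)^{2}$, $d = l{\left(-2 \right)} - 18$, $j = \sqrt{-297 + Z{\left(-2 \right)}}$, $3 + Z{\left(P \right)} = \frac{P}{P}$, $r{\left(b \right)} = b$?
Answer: $1 + i \sqrt{299} \approx 1.0 + 17.292 i$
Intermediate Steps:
$Z{\left(P \right)} = -2$ ($Z{\left(P \right)} = -3 + \frac{P}{P} = -3 + 1 = -2$)
$j = i \sqrt{299}$ ($j = \sqrt{-297 - 2} = \sqrt{-299} = i \sqrt{299} \approx 17.292 i$)
$d = -21$ ($d = -3 - 18 = -21$)
$X{\left(v \right)} = 1$ ($X{\left(v \right)} = \left(-4 + 5\right)^{2} = 1^{2} = 1$)
$j + X{\left(d \right)} = i \sqrt{299} + 1 = 1 + i \sqrt{299}$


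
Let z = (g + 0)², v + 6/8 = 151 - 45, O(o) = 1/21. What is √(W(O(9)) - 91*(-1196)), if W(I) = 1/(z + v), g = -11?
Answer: 2*√22284852130/905 ≈ 329.90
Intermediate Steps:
O(o) = 1/21
v = 421/4 (v = -¾ + (151 - 45) = -¾ + 106 = 421/4 ≈ 105.25)
z = 121 (z = (-11 + 0)² = (-11)² = 121)
W(I) = 4/905 (W(I) = 1/(121 + 421/4) = 1/(905/4) = 4/905)
√(W(O(9)) - 91*(-1196)) = √(4/905 - 91*(-1196)) = √(4/905 + 108836) = √(98496584/905) = 2*√22284852130/905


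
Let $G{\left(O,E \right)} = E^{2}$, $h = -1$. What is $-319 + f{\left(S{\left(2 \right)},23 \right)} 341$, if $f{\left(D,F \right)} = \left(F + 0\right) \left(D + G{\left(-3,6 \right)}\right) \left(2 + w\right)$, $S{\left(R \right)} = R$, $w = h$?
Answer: $297715$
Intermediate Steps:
$w = -1$
$f{\left(D,F \right)} = F \left(36 + D\right)$ ($f{\left(D,F \right)} = \left(F + 0\right) \left(D + 6^{2}\right) \left(2 - 1\right) = F \left(D + 36\right) 1 = F \left(36 + D\right) 1 = F \left(36 + D\right)$)
$-319 + f{\left(S{\left(2 \right)},23 \right)} 341 = -319 + 23 \left(36 + 2\right) 341 = -319 + 23 \cdot 38 \cdot 341 = -319 + 874 \cdot 341 = -319 + 298034 = 297715$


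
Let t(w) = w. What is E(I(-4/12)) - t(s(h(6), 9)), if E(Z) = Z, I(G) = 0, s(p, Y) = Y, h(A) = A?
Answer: -9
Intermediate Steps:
E(I(-4/12)) - t(s(h(6), 9)) = 0 - 1*9 = 0 - 9 = -9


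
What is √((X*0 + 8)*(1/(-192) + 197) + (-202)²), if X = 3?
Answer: √6102714/12 ≈ 205.86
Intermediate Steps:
√((X*0 + 8)*(1/(-192) + 197) + (-202)²) = √((3*0 + 8)*(1/(-192) + 197) + (-202)²) = √((0 + 8)*(-1/192 + 197) + 40804) = √(8*(37823/192) + 40804) = √(37823/24 + 40804) = √(1017119/24) = √6102714/12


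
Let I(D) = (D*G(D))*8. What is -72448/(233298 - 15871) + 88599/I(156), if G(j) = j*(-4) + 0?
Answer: -25227613223/56440570368 ≈ -0.44698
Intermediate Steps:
G(j) = -4*j (G(j) = -4*j + 0 = -4*j)
I(D) = -32*D² (I(D) = (D*(-4*D))*8 = -4*D²*8 = -32*D²)
-72448/(233298 - 15871) + 88599/I(156) = -72448/(233298 - 15871) + 88599/((-32*156²)) = -72448/217427 + 88599/((-32*24336)) = -72448*1/217427 + 88599/(-778752) = -72448/217427 + 88599*(-1/778752) = -72448/217427 - 29533/259584 = -25227613223/56440570368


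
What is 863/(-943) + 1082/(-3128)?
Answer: -80865/64124 ≈ -1.2611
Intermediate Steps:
863/(-943) + 1082/(-3128) = 863*(-1/943) + 1082*(-1/3128) = -863/943 - 541/1564 = -80865/64124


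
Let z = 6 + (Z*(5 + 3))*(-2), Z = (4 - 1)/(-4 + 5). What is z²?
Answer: 1764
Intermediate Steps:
Z = 3 (Z = 3/1 = 3*1 = 3)
z = -42 (z = 6 + (3*(5 + 3))*(-2) = 6 + (3*8)*(-2) = 6 + 24*(-2) = 6 - 48 = -42)
z² = (-42)² = 1764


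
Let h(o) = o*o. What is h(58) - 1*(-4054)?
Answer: 7418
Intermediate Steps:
h(o) = o²
h(58) - 1*(-4054) = 58² - 1*(-4054) = 3364 + 4054 = 7418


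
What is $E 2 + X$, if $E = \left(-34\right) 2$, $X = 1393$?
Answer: $1257$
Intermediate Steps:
$E = -68$
$E 2 + X = \left(-68\right) 2 + 1393 = -136 + 1393 = 1257$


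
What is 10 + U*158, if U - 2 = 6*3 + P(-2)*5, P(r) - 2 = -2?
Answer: 3170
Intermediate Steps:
P(r) = 0 (P(r) = 2 - 2 = 0)
U = 20 (U = 2 + (6*3 + 0*5) = 2 + (18 + 0) = 2 + 18 = 20)
10 + U*158 = 10 + 20*158 = 10 + 3160 = 3170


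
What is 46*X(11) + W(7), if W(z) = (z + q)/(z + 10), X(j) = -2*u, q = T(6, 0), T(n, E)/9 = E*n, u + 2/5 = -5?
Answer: 42263/85 ≈ 497.21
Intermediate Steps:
u = -27/5 (u = -2/5 - 5 = -27/5 ≈ -5.4000)
T(n, E) = 9*E*n (T(n, E) = 9*(E*n) = 9*E*n)
q = 0 (q = 9*0*6 = 0)
X(j) = 54/5 (X(j) = -2*(-27/5) = 54/5)
W(z) = z/(10 + z) (W(z) = (z + 0)/(z + 10) = z/(10 + z))
46*X(11) + W(7) = 46*(54/5) + 7/(10 + 7) = 2484/5 + 7/17 = 42263/85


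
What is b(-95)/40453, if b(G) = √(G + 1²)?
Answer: I*√94/40453 ≈ 0.00023967*I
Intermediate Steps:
b(G) = √(1 + G) (b(G) = √(G + 1) = √(1 + G))
b(-95)/40453 = √(1 - 95)/40453 = √(-94)*(1/40453) = (I*√94)*(1/40453) = I*√94/40453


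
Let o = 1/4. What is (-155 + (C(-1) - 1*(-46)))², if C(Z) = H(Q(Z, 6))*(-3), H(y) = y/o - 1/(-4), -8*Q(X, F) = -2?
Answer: 203401/16 ≈ 12713.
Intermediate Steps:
Q(X, F) = ¼ (Q(X, F) = -⅛*(-2) = ¼)
o = ¼ ≈ 0.25000
H(y) = ¼ + 4*y (H(y) = y/(¼) - 1/(-4) = y*4 - 1*(-¼) = 4*y + ¼ = ¼ + 4*y)
C(Z) = -15/4 (C(Z) = (¼ + 4*(¼))*(-3) = (¼ + 1)*(-3) = (5/4)*(-3) = -15/4)
(-155 + (C(-1) - 1*(-46)))² = (-155 + (-15/4 - 1*(-46)))² = (-155 + (-15/4 + 46))² = (-155 + 169/4)² = (-451/4)² = 203401/16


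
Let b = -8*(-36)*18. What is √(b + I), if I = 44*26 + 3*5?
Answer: √6343 ≈ 79.643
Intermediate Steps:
I = 1159 (I = 1144 + 15 = 1159)
b = 5184 (b = 288*18 = 5184)
√(b + I) = √(5184 + 1159) = √6343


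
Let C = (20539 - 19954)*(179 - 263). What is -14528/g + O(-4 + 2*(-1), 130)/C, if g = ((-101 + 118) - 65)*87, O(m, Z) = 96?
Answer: 137636/39585 ≈ 3.4770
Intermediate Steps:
C = -49140 (C = 585*(-84) = -49140)
g = -4176 (g = (17 - 65)*87 = -48*87 = -4176)
-14528/g + O(-4 + 2*(-1), 130)/C = -14528/(-4176) + 96/(-49140) = -14528*(-1/4176) + 96*(-1/49140) = 908/261 - 8/4095 = 137636/39585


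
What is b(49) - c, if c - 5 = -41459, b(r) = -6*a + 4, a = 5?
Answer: 41428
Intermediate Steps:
b(r) = -26 (b(r) = -6*5 + 4 = -30 + 4 = -26)
c = -41454 (c = 5 - 41459 = -41454)
b(49) - c = -26 - 1*(-41454) = -26 + 41454 = 41428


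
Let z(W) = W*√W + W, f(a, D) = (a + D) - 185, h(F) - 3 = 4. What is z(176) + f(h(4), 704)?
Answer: 702 + 704*√11 ≈ 3036.9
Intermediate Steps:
h(F) = 7 (h(F) = 3 + 4 = 7)
f(a, D) = -185 + D + a (f(a, D) = (D + a) - 185 = -185 + D + a)
z(W) = W + W^(3/2) (z(W) = W^(3/2) + W = W + W^(3/2))
z(176) + f(h(4), 704) = (176 + 176^(3/2)) + (-185 + 704 + 7) = (176 + 704*√11) + 526 = 702 + 704*√11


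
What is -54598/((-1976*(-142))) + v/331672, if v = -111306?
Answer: -3083762563/5816531864 ≈ -0.53017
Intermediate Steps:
-54598/((-1976*(-142))) + v/331672 = -54598/((-1976*(-142))) - 111306/331672 = -54598/280592 - 111306*1/331672 = -54598*1/280592 - 55653/165836 = -27299/140296 - 55653/165836 = -3083762563/5816531864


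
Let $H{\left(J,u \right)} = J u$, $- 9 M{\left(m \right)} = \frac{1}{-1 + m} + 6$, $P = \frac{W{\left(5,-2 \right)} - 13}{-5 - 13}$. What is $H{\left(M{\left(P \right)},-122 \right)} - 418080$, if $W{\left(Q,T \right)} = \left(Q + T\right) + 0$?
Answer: $- \frac{2508175}{6} \approx -4.1803 \cdot 10^{5}$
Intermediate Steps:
$W{\left(Q,T \right)} = Q + T$
$P = \frac{5}{9}$ ($P = \frac{\left(5 - 2\right) - 13}{-5 - 13} = \frac{3 - 13}{-18} = \left(-10\right) \left(- \frac{1}{18}\right) = \frac{5}{9} \approx 0.55556$)
$M{\left(m \right)} = - \frac{2}{3} - \frac{1}{9 \left(-1 + m\right)}$ ($M{\left(m \right)} = - \frac{\frac{1}{-1 + m} + 6}{9} = - \frac{6 + \frac{1}{-1 + m}}{9} = - \frac{2}{3} - \frac{1}{9 \left(-1 + m\right)}$)
$H{\left(M{\left(P \right)},-122 \right)} - 418080 = \frac{5 - \frac{10}{3}}{9 \left(-1 + \frac{5}{9}\right)} \left(-122\right) - 418080 = \frac{5 - \frac{10}{3}}{9 \left(- \frac{4}{9}\right)} \left(-122\right) - 418080 = \frac{1}{9} \left(- \frac{9}{4}\right) \frac{5}{3} \left(-122\right) - 418080 = \left(- \frac{5}{12}\right) \left(-122\right) - 418080 = \frac{305}{6} - 418080 = - \frac{2508175}{6}$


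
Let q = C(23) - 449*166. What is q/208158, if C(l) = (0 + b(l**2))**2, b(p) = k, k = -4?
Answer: -37259/104079 ≈ -0.35799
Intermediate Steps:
b(p) = -4
C(l) = 16 (C(l) = (0 - 4)**2 = (-4)**2 = 16)
q = -74518 (q = 16 - 449*166 = 16 - 74534 = -74518)
q/208158 = -74518/208158 = -74518*1/208158 = -37259/104079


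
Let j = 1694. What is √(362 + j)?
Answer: 2*√514 ≈ 45.343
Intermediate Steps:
√(362 + j) = √(362 + 1694) = √2056 = 2*√514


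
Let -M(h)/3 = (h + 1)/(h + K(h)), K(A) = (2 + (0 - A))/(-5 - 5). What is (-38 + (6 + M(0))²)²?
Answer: 162409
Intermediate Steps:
K(A) = -⅕ + A/10 (K(A) = (2 - A)/(-10) = (2 - A)*(-⅒) = -⅕ + A/10)
M(h) = -3*(1 + h)/(-⅕ + 11*h/10) (M(h) = -3*(h + 1)/(h + (-⅕ + h/10)) = -3*(1 + h)/(-⅕ + 11*h/10))
(-38 + (6 + M(0))²)² = (-38 + (6 + 30*(-1 - 1*0)/(-2 + 11*0))²)² = (-38 + (6 + 30*(-1 + 0)/(-2 + 0))²)² = (-38 + (6 + 30*(-1)/(-2))²)² = (-38 + (6 + 30*(-½)*(-1))²)² = (-38 + (6 + 15)²)² = (-38 + 21²)² = (-38 + 441)² = 403² = 162409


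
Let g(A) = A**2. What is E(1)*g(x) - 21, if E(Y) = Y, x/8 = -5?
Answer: 1579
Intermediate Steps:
x = -40 (x = 8*(-5) = -40)
E(1)*g(x) - 21 = 1*(-40)**2 - 21 = 1*1600 - 21 = 1600 - 21 = 1579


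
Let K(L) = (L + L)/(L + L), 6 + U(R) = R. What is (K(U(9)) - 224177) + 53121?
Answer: -171055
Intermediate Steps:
U(R) = -6 + R
K(L) = 1 (K(L) = (2*L)/((2*L)) = (2*L)*(1/(2*L)) = 1)
(K(U(9)) - 224177) + 53121 = (1 - 224177) + 53121 = -224176 + 53121 = -171055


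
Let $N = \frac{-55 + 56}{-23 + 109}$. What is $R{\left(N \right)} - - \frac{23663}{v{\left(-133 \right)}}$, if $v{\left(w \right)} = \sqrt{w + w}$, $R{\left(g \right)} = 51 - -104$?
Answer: $155 - \frac{23663 i \sqrt{266}}{266} \approx 155.0 - 1450.9 i$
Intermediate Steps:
$N = \frac{1}{86}$ ($N = 1 \cdot \frac{1}{86} = \frac{1}{86} \approx 0.011628$)
$R{\left(g \right)} = 155$ ($R{\left(g \right)} = 51 + 104 = 155$)
$v{\left(w \right)} = \sqrt{2} \sqrt{w}$ ($v{\left(w \right)} = \sqrt{2 w} = \sqrt{2} \sqrt{w}$)
$R{\left(N \right)} - - \frac{23663}{v{\left(-133 \right)}} = 155 - - \frac{23663}{\sqrt{2} \sqrt{-133}} = 155 - - \frac{23663}{\sqrt{2} i \sqrt{133}} = 155 - - \frac{23663}{i \sqrt{266}} = 155 - - 23663 \left(- \frac{i \sqrt{266}}{266}\right) = 155 - \frac{23663 i \sqrt{266}}{266}$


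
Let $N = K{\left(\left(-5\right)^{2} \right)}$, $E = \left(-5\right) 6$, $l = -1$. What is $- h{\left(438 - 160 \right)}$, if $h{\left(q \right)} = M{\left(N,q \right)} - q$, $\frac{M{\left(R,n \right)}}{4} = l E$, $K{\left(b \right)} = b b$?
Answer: $158$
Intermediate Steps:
$E = -30$
$K{\left(b \right)} = b^{2}$
$N = 625$ ($N = \left(\left(-5\right)^{2}\right)^{2} = 25^{2} = 625$)
$M{\left(R,n \right)} = 120$ ($M{\left(R,n \right)} = 4 \left(\left(-1\right) \left(-30\right)\right) = 4 \cdot 30 = 120$)
$h{\left(q \right)} = 120 - q$
$- h{\left(438 - 160 \right)} = - (120 - \left(438 - 160\right)) = - (120 - 278) = \left(-1\right) \left(-158\right) = 158$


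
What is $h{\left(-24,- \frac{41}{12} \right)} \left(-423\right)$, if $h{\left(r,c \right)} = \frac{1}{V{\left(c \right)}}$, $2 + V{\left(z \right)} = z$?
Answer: $\frac{5076}{65} \approx 78.092$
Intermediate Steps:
$V{\left(z \right)} = -2 + z$
$h{\left(r,c \right)} = \frac{1}{-2 + c}$
$h{\left(-24,- \frac{41}{12} \right)} \left(-423\right) = \frac{1}{-2 - \frac{41}{12}} \left(-423\right) = \frac{1}{- \frac{65}{12}} \left(-423\right) = \left(- \frac{12}{65}\right) \left(-423\right) = \frac{5076}{65}$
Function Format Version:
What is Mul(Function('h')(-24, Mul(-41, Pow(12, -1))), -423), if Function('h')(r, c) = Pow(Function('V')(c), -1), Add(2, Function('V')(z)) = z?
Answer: Rational(5076, 65) ≈ 78.092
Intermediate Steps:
Function('V')(z) = Add(-2, z)
Function('h')(r, c) = Pow(Add(-2, c), -1)
Mul(Function('h')(-24, Mul(-41, Pow(12, -1))), -423) = Mul(Pow(Add(-2, Mul(-41, Pow(12, -1))), -1), -423) = Mul(Pow(Add(-2, Mul(-41, Rational(1, 12))), -1), -423) = Mul(Pow(Add(-2, Rational(-41, 12)), -1), -423) = Mul(Pow(Rational(-65, 12), -1), -423) = Mul(Rational(-12, 65), -423) = Rational(5076, 65)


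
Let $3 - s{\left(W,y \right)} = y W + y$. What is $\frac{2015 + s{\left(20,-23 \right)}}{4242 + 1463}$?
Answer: $\frac{2501}{5705} \approx 0.43839$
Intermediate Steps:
$s{\left(W,y \right)} = 3 - y - W y$ ($s{\left(W,y \right)} = 3 - \left(y W + y\right) = 3 - \left(W y + y\right) = 3 - \left(y + W y\right) = 3 - y - W y$)
$\frac{2015 + s{\left(20,-23 \right)}}{4242 + 1463} = \frac{2015 - \left(-26 - 460\right)}{4242 + 1463} = \frac{2015 + \left(3 + 23 + 460\right)}{5705} = \left(2015 + 486\right) \frac{1}{5705} = 2501 \cdot \frac{1}{5705} = \frac{2501}{5705}$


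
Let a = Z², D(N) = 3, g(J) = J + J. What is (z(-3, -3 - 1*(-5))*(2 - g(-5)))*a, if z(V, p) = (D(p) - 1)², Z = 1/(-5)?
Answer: 48/25 ≈ 1.9200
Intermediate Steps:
g(J) = 2*J
Z = -⅕ ≈ -0.20000
a = 1/25 (a = (-⅕)² = 1/25 ≈ 0.040000)
z(V, p) = 4 (z(V, p) = (3 - 1)² = 2² = 4)
(z(-3, -3 - 1*(-5))*(2 - g(-5)))*a = (4*(2 - 2*(-5)))*(1/25) = (4*(2 - 1*(-10)))*(1/25) = (4*(2 + 10))*(1/25) = (4*12)*(1/25) = 48*(1/25) = 48/25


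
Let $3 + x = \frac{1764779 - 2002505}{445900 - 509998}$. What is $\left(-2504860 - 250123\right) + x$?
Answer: $- \frac{9810491939}{3561} \approx -2.755 \cdot 10^{6}$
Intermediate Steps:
$x = \frac{2524}{3561}$ ($x = -3 + \frac{1764779 - 2002505}{445900 - 509998} = -3 - \frac{237726}{-64098} = -3 - - \frac{13207}{3561} = -3 + \frac{13207}{3561} = \frac{2524}{3561} \approx 0.70879$)
$\left(-2504860 - 250123\right) + x = \left(-2504860 - 250123\right) + \frac{2524}{3561} = -2754983 + \frac{2524}{3561} = - \frac{9810491939}{3561}$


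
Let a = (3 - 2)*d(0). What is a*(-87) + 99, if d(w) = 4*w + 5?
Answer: -336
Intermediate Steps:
d(w) = 5 + 4*w
a = 5 (a = (3 - 2)*(5 + 4*0) = 1*(5 + 0) = 1*5 = 5)
a*(-87) + 99 = 5*(-87) + 99 = -435 + 99 = -336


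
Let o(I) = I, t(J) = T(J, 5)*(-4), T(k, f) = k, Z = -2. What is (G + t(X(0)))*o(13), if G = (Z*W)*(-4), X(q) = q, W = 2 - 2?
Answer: 0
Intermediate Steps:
W = 0
t(J) = -4*J (t(J) = J*(-4) = -4*J)
G = 0 (G = -2*0*(-4) = 0*(-4) = 0)
(G + t(X(0)))*o(13) = (0 - 4*0)*13 = (0 + 0)*13 = 0*13 = 0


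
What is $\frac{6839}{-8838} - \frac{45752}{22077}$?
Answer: $- \frac{6856059}{2408846} \approx -2.8462$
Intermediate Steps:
$\frac{6839}{-8838} - \frac{45752}{22077} = 6839 \left(- \frac{1}{8838}\right) - \frac{45752}{22077} = - \frac{6839}{8838} - \frac{45752}{22077} = - \frac{6856059}{2408846}$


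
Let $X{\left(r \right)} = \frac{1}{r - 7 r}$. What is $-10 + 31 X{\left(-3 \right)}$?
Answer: $- \frac{149}{18} \approx -8.2778$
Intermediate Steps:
$X{\left(r \right)} = - \frac{1}{6 r}$ ($X{\left(r \right)} = \frac{1}{\left(-6\right) r} = - \frac{1}{6 r}$)
$-10 + 31 X{\left(-3 \right)} = -10 + 31 \left(- \frac{1}{6 \left(-3\right)}\right) = -10 + 31 \left(\left(- \frac{1}{6}\right) \left(- \frac{1}{3}\right)\right) = -10 + 31 \cdot \frac{1}{18} = -10 + \frac{31}{18} = - \frac{149}{18}$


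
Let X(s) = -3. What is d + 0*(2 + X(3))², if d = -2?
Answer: -2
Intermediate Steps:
d + 0*(2 + X(3))² = -2 + 0*(2 - 3)² = -2 + 0*(-1)² = -2 + 0*1 = -2 + 0 = -2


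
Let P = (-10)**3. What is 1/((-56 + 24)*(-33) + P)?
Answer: 1/56 ≈ 0.017857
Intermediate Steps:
P = -1000
1/((-56 + 24)*(-33) + P) = 1/((-56 + 24)*(-33) - 1000) = 1/(-32*(-33) - 1000) = 1/(1056 - 1000) = 1/56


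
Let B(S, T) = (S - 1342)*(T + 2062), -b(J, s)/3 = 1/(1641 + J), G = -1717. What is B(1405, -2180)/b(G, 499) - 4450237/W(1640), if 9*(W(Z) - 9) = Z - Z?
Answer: -6145189/9 ≈ -6.8280e+5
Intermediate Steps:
b(J, s) = -3/(1641 + J)
B(S, T) = (-1342 + S)*(2062 + T)
W(Z) = 9 (W(Z) = 9 + (Z - Z)/9 = 9 + (1/9)*0 = 9 + 0 = 9)
B(1405, -2180)/b(G, 499) - 4450237/W(1640) = (-2767204 - 1342*(-2180) + 2062*1405 + 1405*(-2180))/((-3/(1641 - 1717))) - 4450237/9 = (-2767204 + 2925560 + 2897110 - 3062900)/((-3/(-76))) - 4450237*1/9 = -7434/((-3*(-1/76))) - 4450237/9 = -7434/3/76 - 4450237/9 = -7434*76/3 - 4450237/9 = -188328 - 4450237/9 = -6145189/9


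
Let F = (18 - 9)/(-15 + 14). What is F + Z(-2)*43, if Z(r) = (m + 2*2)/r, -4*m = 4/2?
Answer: -337/4 ≈ -84.250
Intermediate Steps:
m = -½ (m = -1/2 = -¼*2 = -½ ≈ -0.50000)
Z(r) = 7/(2*r) (Z(r) = (-½ + 2*2)/r = (-½ + 4)/r = 7/(2*r))
F = -9 (F = 9/(-1) = 9*(-1) = -9)
F + Z(-2)*43 = -9 + ((7/2)/(-2))*43 = -9 + ((7/2)*(-½))*43 = -9 - 7/4*43 = -9 - 301/4 = -337/4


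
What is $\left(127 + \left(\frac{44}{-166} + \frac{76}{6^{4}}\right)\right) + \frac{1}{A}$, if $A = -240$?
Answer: $\frac{68192419}{537840} \approx 126.79$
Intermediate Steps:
$\left(127 + \left(\frac{44}{-166} + \frac{76}{6^{4}}\right)\right) + \frac{1}{A} = \left(127 + \left(\frac{44}{-166} + \frac{76}{6^{4}}\right)\right) + \frac{1}{-240} = \left(127 + \left(44 \left(- \frac{1}{166}\right) + \frac{76}{1296}\right)\right) - \frac{1}{240} = \left(127 + \left(- \frac{22}{83} + 76 \cdot \frac{1}{1296}\right)\right) - \frac{1}{240} = \left(127 + \left(- \frac{22}{83} + \frac{19}{324}\right)\right) - \frac{1}{240} = \left(127 - \frac{5551}{26892}\right) - \frac{1}{240} = \frac{3409733}{26892} - \frac{1}{240} = \frac{68192419}{537840}$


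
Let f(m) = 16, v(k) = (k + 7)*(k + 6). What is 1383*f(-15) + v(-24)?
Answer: 22434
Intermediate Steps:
v(k) = (6 + k)*(7 + k) (v(k) = (7 + k)*(6 + k) = (6 + k)*(7 + k))
1383*f(-15) + v(-24) = 1383*16 + (42 + (-24)² + 13*(-24)) = 22128 + (42 + 576 - 312) = 22128 + 306 = 22434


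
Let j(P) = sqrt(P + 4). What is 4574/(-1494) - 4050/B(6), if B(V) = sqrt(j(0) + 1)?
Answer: -2287/747 - 1350*sqrt(3) ≈ -2341.3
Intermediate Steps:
j(P) = sqrt(4 + P)
B(V) = sqrt(3) (B(V) = sqrt(sqrt(4 + 0) + 1) = sqrt(sqrt(4) + 1) = sqrt(2 + 1) = sqrt(3))
4574/(-1494) - 4050/B(6) = 4574/(-1494) - 4050*sqrt(3)/3 = 4574*(-1/1494) - 1350*sqrt(3) = -2287/747 - 1350*sqrt(3)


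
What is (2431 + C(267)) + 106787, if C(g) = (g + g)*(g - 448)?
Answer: 12564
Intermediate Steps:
C(g) = 2*g*(-448 + g) (C(g) = (2*g)*(-448 + g) = 2*g*(-448 + g))
(2431 + C(267)) + 106787 = (2431 + 2*267*(-448 + 267)) + 106787 = (2431 + 2*267*(-181)) + 106787 = (2431 - 96654) + 106787 = -94223 + 106787 = 12564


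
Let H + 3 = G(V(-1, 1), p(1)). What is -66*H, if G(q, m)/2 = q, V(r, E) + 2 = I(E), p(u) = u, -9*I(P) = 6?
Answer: 550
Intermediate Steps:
I(P) = -2/3 (I(P) = -1/9*6 = -2/3)
V(r, E) = -8/3 (V(r, E) = -2 - 2/3 = -8/3)
G(q, m) = 2*q
H = -25/3 (H = -3 + 2*(-8/3) = -3 - 16/3 = -25/3 ≈ -8.3333)
-66*H = -66*(-25/3) = 550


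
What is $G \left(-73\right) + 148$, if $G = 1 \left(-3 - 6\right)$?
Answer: $805$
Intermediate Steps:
$G = -9$ ($G = 1 \left(-9\right) = -9$)
$G \left(-73\right) + 148 = \left(-9\right) \left(-73\right) + 148 = 657 + 148 = 805$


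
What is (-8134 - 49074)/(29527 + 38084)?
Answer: -57208/67611 ≈ -0.84613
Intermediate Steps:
(-8134 - 49074)/(29527 + 38084) = -57208/67611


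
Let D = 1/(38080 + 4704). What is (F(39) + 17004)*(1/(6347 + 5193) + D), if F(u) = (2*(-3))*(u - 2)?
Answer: 113958171/61715920 ≈ 1.8465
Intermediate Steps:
F(u) = 12 - 6*u (F(u) = -6*(-2 + u) = 12 - 6*u)
D = 1/42784 ≈ 2.3373e-5
(F(39) + 17004)*(1/(6347 + 5193) + D) = ((12 - 6*39) + 17004)*(1/(6347 + 5193) + 1/42784) = ((12 - 234) + 17004)*(1/11540 + 1/42784) = (-222 + 17004)*(1/11540 + 1/42784) = 16782*(13581/123431840) = 113958171/61715920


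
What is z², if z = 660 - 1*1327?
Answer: 444889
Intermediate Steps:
z = -667 (z = 660 - 1327 = -667)
z² = (-667)² = 444889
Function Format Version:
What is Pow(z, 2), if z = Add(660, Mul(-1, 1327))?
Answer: 444889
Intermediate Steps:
z = -667 (z = Add(660, -1327) = -667)
Pow(z, 2) = Pow(-667, 2) = 444889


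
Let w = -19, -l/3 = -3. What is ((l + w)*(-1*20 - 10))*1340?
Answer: 402000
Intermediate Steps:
l = 9 (l = -3*(-3) = 9)
((l + w)*(-1*20 - 10))*1340 = ((9 - 19)*(-1*20 - 10))*1340 = -10*(-20 - 10)*1340 = -10*(-30)*1340 = 300*1340 = 402000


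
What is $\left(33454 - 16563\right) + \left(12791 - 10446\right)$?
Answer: $19236$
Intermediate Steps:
$\left(33454 - 16563\right) + \left(12791 - 10446\right) = 16891 + 2345 = 19236$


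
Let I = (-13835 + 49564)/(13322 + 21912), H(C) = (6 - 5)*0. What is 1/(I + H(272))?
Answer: 35234/35729 ≈ 0.98615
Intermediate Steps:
H(C) = 0 (H(C) = 1*0 = 0)
I = 35729/35234 ≈ 1.0140
1/(I + H(272)) = 1/(35729/35234 + 0) = 1/(35729/35234) = 35234/35729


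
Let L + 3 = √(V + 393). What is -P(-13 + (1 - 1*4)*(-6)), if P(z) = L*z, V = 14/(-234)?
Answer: 15 - 5*√597662/39 ≈ -84.114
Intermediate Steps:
V = -7/117 (V = 14*(-1/234) = -7/117 ≈ -0.059829)
L = -3 + √597662/39 (L = -3 + √(-7/117 + 393) = -3 + √(45974/117) = -3 + √597662/39 ≈ 16.823)
P(z) = z*(-3 + √597662/39) (P(z) = (-3 + √597662/39)*z = z*(-3 + √597662/39))
-P(-13 + (1 - 1*4)*(-6)) = -(-13 + (1 - 1*4)*(-6))*(-117 + √597662)/39 = -(-13 + (1 - 4)*(-6))*(-117 + √597662)/39 = -(-13 - 3*(-6))*(-117 + √597662)/39 = -(-13 + 18)*(-117 + √597662)/39 = -5*(-117 + √597662)/39 = -(-15 + 5*√597662/39) = 15 - 5*√597662/39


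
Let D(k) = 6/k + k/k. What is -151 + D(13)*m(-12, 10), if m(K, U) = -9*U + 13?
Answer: -3426/13 ≈ -263.54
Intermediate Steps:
D(k) = 1 + 6/k (D(k) = 6/k + 1 = 1 + 6/k)
m(K, U) = 13 - 9*U
-151 + D(13)*m(-12, 10) = -151 + ((6 + 13)/13)*(13 - 9*10) = -151 + ((1/13)*19)*(13 - 90) = -151 + (19/13)*(-77) = -151 - 1463/13 = -3426/13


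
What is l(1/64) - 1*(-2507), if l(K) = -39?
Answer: 2468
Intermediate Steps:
l(1/64) - 1*(-2507) = -39 - 1*(-2507) = -39 + 2507 = 2468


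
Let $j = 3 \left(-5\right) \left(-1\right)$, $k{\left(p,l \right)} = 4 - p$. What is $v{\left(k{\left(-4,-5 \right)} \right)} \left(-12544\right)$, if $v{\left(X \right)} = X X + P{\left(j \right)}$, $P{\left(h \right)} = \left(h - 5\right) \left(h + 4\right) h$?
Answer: $-36553216$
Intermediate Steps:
$j = 15$ ($j = \left(-15\right) \left(-1\right) = 15$)
$P{\left(h \right)} = h \left(-5 + h\right) \left(4 + h\right)$ ($P{\left(h \right)} = \left(-5 + h\right) \left(4 + h\right) h = h \left(-5 + h\right) \left(4 + h\right)$)
$v{\left(X \right)} = 2850 + X^{2}$ ($v{\left(X \right)} = X X + 15 \left(-20 + 15^{2} - 15\right) = X^{2} + 15 \left(-20 + 225 - 15\right) = X^{2} + 15 \cdot 190 = X^{2} + 2850 = 2850 + X^{2}$)
$v{\left(k{\left(-4,-5 \right)} \right)} \left(-12544\right) = \left(2850 + \left(4 - -4\right)^{2}\right) \left(-12544\right) = \left(2850 + \left(4 + 4\right)^{2}\right) \left(-12544\right) = \left(2850 + 8^{2}\right) \left(-12544\right) = \left(2850 + 64\right) \left(-12544\right) = 2914 \left(-12544\right) = -36553216$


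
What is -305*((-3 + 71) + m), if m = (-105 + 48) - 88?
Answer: 23485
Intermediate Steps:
m = -145 (m = -57 - 88 = -145)
-305*((-3 + 71) + m) = -305*((-3 + 71) - 145) = -305*(68 - 145) = -305*(-77) = 23485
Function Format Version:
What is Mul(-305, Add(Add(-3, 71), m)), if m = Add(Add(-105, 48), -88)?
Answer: 23485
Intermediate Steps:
m = -145 (m = Add(-57, -88) = -145)
Mul(-305, Add(Add(-3, 71), m)) = Mul(-305, Add(Add(-3, 71), -145)) = Mul(-305, Add(68, -145)) = Mul(-305, -77) = 23485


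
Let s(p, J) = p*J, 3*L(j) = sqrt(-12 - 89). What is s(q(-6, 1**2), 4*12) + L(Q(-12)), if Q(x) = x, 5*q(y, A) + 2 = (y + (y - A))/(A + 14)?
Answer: -688/25 + I*sqrt(101)/3 ≈ -27.52 + 3.35*I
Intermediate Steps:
q(y, A) = -2/5 + (-A + 2*y)/(5*(14 + A)) (q(y, A) = -2/5 + ((y + (y - A))/(A + 14))/5 = -2/5 + ((-A + 2*y)/(14 + A))/5 = -2/5 + (-A + 2*y)/(5*(14 + A)))
L(j) = I*sqrt(101)/3 (L(j) = sqrt(-12 - 89)/3 = sqrt(-101)/3 = (I*sqrt(101))/3 = I*sqrt(101)/3)
s(p, J) = J*p
s(q(-6, 1**2), 4*12) + L(Q(-12)) = (4*12)*((-28 - 3*1**2 + 2*(-6))/(5*(14 + 1**2))) + I*sqrt(101)/3 = 48*((-28 - 3*1 - 12)/(5*(14 + 1))) + I*sqrt(101)/3 = 48*((1/5)*(-28 - 3 - 12)/15) + I*sqrt(101)/3 = 48*((1/5)*(1/15)*(-43)) + I*sqrt(101)/3 = 48*(-43/75) + I*sqrt(101)/3 = -688/25 + I*sqrt(101)/3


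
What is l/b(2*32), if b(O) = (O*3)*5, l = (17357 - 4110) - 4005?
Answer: 4621/480 ≈ 9.6271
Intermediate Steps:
l = 9242 (l = 13247 - 4005 = 9242)
b(O) = 15*O (b(O) = (3*O)*5 = 15*O)
l/b(2*32) = 9242/((15*(2*32))) = 9242/((15*64)) = 9242/960 = 9242*(1/960) = 4621/480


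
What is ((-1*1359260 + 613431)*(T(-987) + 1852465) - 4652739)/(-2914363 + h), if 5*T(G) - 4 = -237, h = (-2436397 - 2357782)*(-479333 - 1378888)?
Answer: -6907960077963/44543205905980 ≈ -0.15508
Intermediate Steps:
h = 8908644095559 (h = -4794179*(-1858221) = 8908644095559)
T(G) = -233/5 (T(G) = ⅘ + (⅕)*(-237) = ⅘ - 237/5 = -233/5)
((-1*1359260 + 613431)*(T(-987) + 1852465) - 4652739)/(-2914363 + h) = ((-1*1359260 + 613431)*(-233/5 + 1852465) - 4652739)/(-2914363 + 8908644095559) = ((-1359260 + 613431)*(9262092/5) - 4652739)/8908641181196 = (-745829*9262092/5 - 4652739)*(1/8908641181196) = (-6907936814268/5 - 4652739)*(1/8908641181196) = -6907960077963/5*1/8908641181196 = -6907960077963/44543205905980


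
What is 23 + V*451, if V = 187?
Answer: 84360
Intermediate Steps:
23 + V*451 = 23 + 187*451 = 23 + 84337 = 84360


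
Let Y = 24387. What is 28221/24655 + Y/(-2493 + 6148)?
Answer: 140881848/18022805 ≈ 7.8169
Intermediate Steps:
28221/24655 + Y/(-2493 + 6148) = 28221/24655 + 24387/(-2493 + 6148) = 28221*(1/24655) + 24387/3655 = 28221/24655 + 24387*(1/3655) = 28221/24655 + 24387/3655 = 140881848/18022805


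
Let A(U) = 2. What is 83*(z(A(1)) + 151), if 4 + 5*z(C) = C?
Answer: 62499/5 ≈ 12500.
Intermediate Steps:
z(C) = -⅘ + C/5
83*(z(A(1)) + 151) = 83*((-⅘ + (⅕)*2) + 151) = 83*((-⅘ + ⅖) + 151) = 83*(-⅖ + 151) = 83*(753/5) = 62499/5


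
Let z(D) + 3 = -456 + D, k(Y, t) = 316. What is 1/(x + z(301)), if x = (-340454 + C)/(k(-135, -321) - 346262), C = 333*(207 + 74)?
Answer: -345946/54412587 ≈ -0.0063578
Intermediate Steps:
C = 93573 (C = 333*281 = 93573)
z(D) = -459 + D (z(D) = -3 + (-456 + D) = -459 + D)
x = 246881/345946 (x = (-340454 + 93573)/(316 - 346262) = -246881/(-345946) = -246881*(-1/345946) = 246881/345946 ≈ 0.71364)
1/(x + z(301)) = 1/(246881/345946 + (-459 + 301)) = 1/(246881/345946 - 158) = 1/(-54412587/345946) = -345946/54412587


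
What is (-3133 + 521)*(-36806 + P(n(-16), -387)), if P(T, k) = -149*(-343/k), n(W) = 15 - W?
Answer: 37338615748/387 ≈ 9.6482e+7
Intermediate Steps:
P(T, k) = 51107/k (P(T, k) = -149*(-343/k) = -(-51107)/k = 51107/k)
(-3133 + 521)*(-36806 + P(n(-16), -387)) = (-3133 + 521)*(-36806 + 51107/(-387)) = -2612*(-36806 + 51107*(-1/387)) = -2612*(-36806 - 51107/387) = -2612*(-14295029/387) = 37338615748/387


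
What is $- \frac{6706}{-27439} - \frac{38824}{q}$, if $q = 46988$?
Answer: $- \frac{187547552}{322325933} \approx -0.58186$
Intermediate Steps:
$- \frac{6706}{-27439} - \frac{38824}{q} = - \frac{6706}{-27439} - \frac{38824}{46988} = \left(-6706\right) \left(- \frac{1}{27439}\right) - \frac{9706}{11747} = \frac{6706}{27439} - \frac{9706}{11747} = - \frac{187547552}{322325933}$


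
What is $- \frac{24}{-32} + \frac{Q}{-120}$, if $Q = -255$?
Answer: $\frac{23}{8} \approx 2.875$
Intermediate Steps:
$- \frac{24}{-32} + \frac{Q}{-120} = - \frac{24}{-32} - \frac{255}{-120} = \left(-24\right) \left(- \frac{1}{32}\right) - - \frac{17}{8} = \frac{3}{4} + \frac{17}{8} = \frac{23}{8}$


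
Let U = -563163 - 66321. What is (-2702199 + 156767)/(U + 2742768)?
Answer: -636358/528321 ≈ -1.2045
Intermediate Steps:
U = -629484
(-2702199 + 156767)/(U + 2742768) = (-2702199 + 156767)/(-629484 + 2742768) = -2545432/2113284 = -2545432*1/2113284 = -636358/528321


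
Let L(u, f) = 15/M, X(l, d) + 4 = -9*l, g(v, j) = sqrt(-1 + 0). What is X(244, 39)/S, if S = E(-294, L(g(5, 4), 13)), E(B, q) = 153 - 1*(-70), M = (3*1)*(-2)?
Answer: -2200/223 ≈ -9.8655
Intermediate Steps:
g(v, j) = I (g(v, j) = sqrt(-1) = I)
M = -6 (M = 3*(-2) = -6)
X(l, d) = -4 - 9*l
L(u, f) = -5/2 (L(u, f) = 15/(-6) = 15*(-1/6) = -5/2)
E(B, q) = 223 (E(B, q) = 153 + 70 = 223)
S = 223
X(244, 39)/S = (-4 - 9*244)/223 = (-4 - 2196)*(1/223) = -2200*1/223 = -2200/223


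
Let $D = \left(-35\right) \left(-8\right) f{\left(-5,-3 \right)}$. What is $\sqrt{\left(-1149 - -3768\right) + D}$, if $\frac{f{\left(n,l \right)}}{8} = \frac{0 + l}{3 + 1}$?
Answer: $\sqrt{939} \approx 30.643$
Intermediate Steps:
$f{\left(n,l \right)} = 2 l$ ($f{\left(n,l \right)} = 8 \frac{0 + l}{3 + 1} = 8 \frac{l}{4} = 2 l$)
$D = -1680$ ($D = \left(-35\right) \left(-8\right) 2 \left(-3\right) = 280 \left(-6\right) = -1680$)
$\sqrt{\left(-1149 - -3768\right) + D} = \sqrt{\left(-1149 - -3768\right) - 1680} = \sqrt{\left(-1149 + \left(-196 + 3964\right)\right) - 1680} = \sqrt{\left(-1149 + 3768\right) - 1680} = \sqrt{2619 - 1680} = \sqrt{939}$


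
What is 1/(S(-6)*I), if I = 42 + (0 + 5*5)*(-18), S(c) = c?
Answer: 1/2448 ≈ 0.00040850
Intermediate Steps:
I = -408 (I = 42 + (0 + 25)*(-18) = 42 + 25*(-18) = 42 - 450 = -408)
1/(S(-6)*I) = 1/(-6*(-408)) = 1/2448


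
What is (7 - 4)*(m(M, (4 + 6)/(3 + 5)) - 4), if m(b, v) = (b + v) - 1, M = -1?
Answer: -57/4 ≈ -14.250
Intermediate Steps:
m(b, v) = -1 + b + v
(7 - 4)*(m(M, (4 + 6)/(3 + 5)) - 4) = (7 - 4)*((-1 - 1 + (4 + 6)/(3 + 5)) - 4) = 3*((-1 - 1 + 10/8) - 4) = 3*((-1 - 1 + 10*(1/8)) - 4) = 3*((-1 - 1 + 5/4) - 4) = 3*(-3/4 - 4) = 3*(-19/4) = -57/4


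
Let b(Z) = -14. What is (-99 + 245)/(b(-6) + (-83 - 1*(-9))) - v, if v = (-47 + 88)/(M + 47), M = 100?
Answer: -12535/6468 ≈ -1.9380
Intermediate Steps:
v = 41/147 (v = (-47 + 88)/(100 + 47) = 41/147 ≈ 0.27891)
(-99 + 245)/(b(-6) + (-83 - 1*(-9))) - v = (-99 + 245)/(-14 + (-83 - 1*(-9))) - 1*41/147 = 146/(-14 + (-83 + 9)) - 41/147 = 146/(-14 - 74) - 41/147 = 146/(-88) - 41/147 = 146*(-1/88) - 41/147 = -73/44 - 41/147 = -12535/6468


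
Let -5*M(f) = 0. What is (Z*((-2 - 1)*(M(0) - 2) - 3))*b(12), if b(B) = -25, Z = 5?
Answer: -375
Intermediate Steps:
M(f) = 0 (M(f) = -⅕*0 = 0)
(Z*((-2 - 1)*(M(0) - 2) - 3))*b(12) = (5*((-2 - 1)*(0 - 2) - 3))*(-25) = (5*(-3*(-2) - 3))*(-25) = (5*(6 - 3))*(-25) = (5*3)*(-25) = 15*(-25) = -375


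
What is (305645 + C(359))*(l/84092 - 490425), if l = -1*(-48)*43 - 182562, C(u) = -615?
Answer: -3144935526844485/21023 ≈ -1.4960e+11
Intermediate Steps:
l = -180498 (l = 48*43 - 182562 = 2064 - 182562 = -180498)
(305645 + C(359))*(l/84092 - 490425) = (305645 - 615)*(-180498/84092 - 490425) = 305030*(-180498*1/84092 - 490425) = 305030*(-90249/42046 - 490425) = 305030*(-20620499799/42046) = -3144935526844485/21023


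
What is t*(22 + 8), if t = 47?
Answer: 1410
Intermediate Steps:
t*(22 + 8) = 47*(22 + 8) = 47*30 = 1410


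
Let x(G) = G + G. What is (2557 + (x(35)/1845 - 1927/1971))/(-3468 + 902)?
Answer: -103278893/103680513 ≈ -0.99613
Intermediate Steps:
x(G) = 2*G
(2557 + (x(35)/1845 - 1927/1971))/(-3468 + 902) = (2557 + ((2*35)/1845 - 1927/1971))/(-3468 + 902) = (2557 + (70*(1/1845) - 1927*1/1971))/(-2566) = (2557 + (14/369 - 1927/1971))*(-1/2566) = (2557 - 75941/80811)*(-1/2566) = (206557786/80811)*(-1/2566) = -103278893/103680513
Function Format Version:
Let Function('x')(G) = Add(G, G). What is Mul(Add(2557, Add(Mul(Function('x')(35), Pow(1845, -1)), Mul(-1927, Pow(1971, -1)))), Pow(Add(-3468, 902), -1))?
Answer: Rational(-103278893, 103680513) ≈ -0.99613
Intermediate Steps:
Function('x')(G) = Mul(2, G)
Mul(Add(2557, Add(Mul(Function('x')(35), Pow(1845, -1)), Mul(-1927, Pow(1971, -1)))), Pow(Add(-3468, 902), -1)) = Mul(Add(2557, Add(Mul(Mul(2, 35), Pow(1845, -1)), Mul(-1927, Pow(1971, -1)))), Pow(Add(-3468, 902), -1)) = Mul(Add(2557, Add(Mul(70, Rational(1, 1845)), Mul(-1927, Rational(1, 1971)))), Pow(-2566, -1)) = Mul(Add(2557, Add(Rational(14, 369), Rational(-1927, 1971))), Rational(-1, 2566)) = Mul(Add(2557, Rational(-75941, 80811)), Rational(-1, 2566)) = Mul(Rational(206557786, 80811), Rational(-1, 2566)) = Rational(-103278893, 103680513)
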